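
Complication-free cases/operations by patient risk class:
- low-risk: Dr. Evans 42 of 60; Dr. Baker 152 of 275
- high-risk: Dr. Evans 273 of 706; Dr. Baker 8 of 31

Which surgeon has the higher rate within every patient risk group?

Dr. Evans

Low-risk: Dr. Evans 42/60 = 70.0%, Dr. Baker 152/275 = 55.3% → Dr. Evans
High-risk: Dr. Evans 273/706 = 38.7%, Dr. Baker 8/31 = 25.8% → Dr. Evans
Dr. Evans has the higher rate in both groups.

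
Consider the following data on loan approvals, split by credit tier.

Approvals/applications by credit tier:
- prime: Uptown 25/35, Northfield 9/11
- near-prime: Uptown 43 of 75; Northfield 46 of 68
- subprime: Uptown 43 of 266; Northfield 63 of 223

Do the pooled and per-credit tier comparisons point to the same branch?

Yes

Prime: Uptown 25/35 = 71.4%, Northfield 9/11 = 81.8% → Northfield
Near-prime: Uptown 43/75 = 57.3%, Northfield 46/68 = 67.6% → Northfield
Subprime: Uptown 43/266 = 16.2%, Northfield 63/223 = 28.3% → Northfield
Overall: Uptown 111/376 = 29.5%, Northfield 118/302 = 39.1% → Northfield
Northfield wins overall and in every credit group — no reversal.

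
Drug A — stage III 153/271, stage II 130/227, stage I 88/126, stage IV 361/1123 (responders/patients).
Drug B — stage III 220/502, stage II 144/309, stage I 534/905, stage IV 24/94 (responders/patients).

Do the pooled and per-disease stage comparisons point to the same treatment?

Stage III: Drug A 153/271 = 56.5%, Drug B 220/502 = 43.8% → Drug A
Stage II: Drug A 130/227 = 57.3%, Drug B 144/309 = 46.6% → Drug A
Stage I: Drug A 88/126 = 69.8%, Drug B 534/905 = 59.0% → Drug A
Stage IV: Drug A 361/1123 = 32.1%, Drug B 24/94 = 25.5% → Drug A
Overall: Drug A 732/1747 = 41.9%, Drug B 922/1810 = 50.9% → Drug B
Drug A wins each disease group but Drug B wins overall — the comparison reverses. Drug A's patients skew toward stage IV, which has a lower base rate.

No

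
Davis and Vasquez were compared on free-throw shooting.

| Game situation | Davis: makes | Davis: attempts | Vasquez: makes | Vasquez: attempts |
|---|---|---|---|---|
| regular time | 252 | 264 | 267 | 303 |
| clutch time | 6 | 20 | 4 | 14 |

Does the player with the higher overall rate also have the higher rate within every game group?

Regular time: Davis 252/264 = 95.5%, Vasquez 267/303 = 88.1% → Davis
Clutch time: Davis 6/20 = 30.0%, Vasquez 4/14 = 28.6% → Davis
Overall: Davis 258/284 = 90.8%, Vasquez 271/317 = 85.5% → Davis
Davis wins overall and in every game group — no reversal.

Yes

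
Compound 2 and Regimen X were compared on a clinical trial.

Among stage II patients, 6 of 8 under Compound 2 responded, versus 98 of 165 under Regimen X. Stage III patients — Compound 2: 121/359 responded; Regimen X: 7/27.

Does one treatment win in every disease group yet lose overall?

Yes

Stage II: Compound 2 6/8 = 75.0%, Regimen X 98/165 = 59.4% → Compound 2
Stage III: Compound 2 121/359 = 33.7%, Regimen X 7/27 = 25.9% → Compound 2
Overall: Compound 2 127/367 = 34.6%, Regimen X 105/192 = 54.7% → Regimen X
Compound 2 wins each disease group but Regimen X wins overall — the comparison reverses. Compound 2's patients skew toward stage III, which has a lower base rate.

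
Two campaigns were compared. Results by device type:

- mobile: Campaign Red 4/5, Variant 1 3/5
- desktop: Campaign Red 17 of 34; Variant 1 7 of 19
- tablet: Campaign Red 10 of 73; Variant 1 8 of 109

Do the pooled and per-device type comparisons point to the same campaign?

Yes

Mobile: Campaign Red 4/5 = 80.0%, Variant 1 3/5 = 60.0% → Campaign Red
Desktop: Campaign Red 17/34 = 50.0%, Variant 1 7/19 = 36.8% → Campaign Red
Tablet: Campaign Red 10/73 = 13.7%, Variant 1 8/109 = 7.3% → Campaign Red
Overall: Campaign Red 31/112 = 27.7%, Variant 1 18/133 = 13.5% → Campaign Red
Campaign Red wins overall and in every device group — no reversal.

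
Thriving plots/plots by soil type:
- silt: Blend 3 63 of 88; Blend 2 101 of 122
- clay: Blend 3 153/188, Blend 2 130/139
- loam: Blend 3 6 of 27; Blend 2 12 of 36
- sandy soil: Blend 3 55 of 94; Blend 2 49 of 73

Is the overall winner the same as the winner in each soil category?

Silt: Blend 3 63/88 = 71.6%, Blend 2 101/122 = 82.8% → Blend 2
Clay: Blend 3 153/188 = 81.4%, Blend 2 130/139 = 93.5% → Blend 2
Loam: Blend 3 6/27 = 22.2%, Blend 2 12/36 = 33.3% → Blend 2
Sandy soil: Blend 3 55/94 = 58.5%, Blend 2 49/73 = 67.1% → Blend 2
Overall: Blend 3 277/397 = 69.8%, Blend 2 292/370 = 78.9% → Blend 2
Blend 2 wins overall and in every soil group — no reversal.

Yes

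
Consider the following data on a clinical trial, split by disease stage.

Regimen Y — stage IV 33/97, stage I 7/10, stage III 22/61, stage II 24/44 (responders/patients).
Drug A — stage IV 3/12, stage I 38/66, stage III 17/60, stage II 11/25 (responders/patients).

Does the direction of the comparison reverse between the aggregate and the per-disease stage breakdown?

Yes

Stage IV: Regimen Y 33/97 = 34.0%, Drug A 3/12 = 25.0% → Regimen Y
Stage I: Regimen Y 7/10 = 70.0%, Drug A 38/66 = 57.6% → Regimen Y
Stage III: Regimen Y 22/61 = 36.1%, Drug A 17/60 = 28.3% → Regimen Y
Stage II: Regimen Y 24/44 = 54.5%, Drug A 11/25 = 44.0% → Regimen Y
Overall: Regimen Y 86/212 = 40.6%, Drug A 69/163 = 42.3% → Drug A
Regimen Y wins each disease group but Drug A wins overall — the comparison reverses. Regimen Y's patients skew toward stage IV, which has a lower base rate.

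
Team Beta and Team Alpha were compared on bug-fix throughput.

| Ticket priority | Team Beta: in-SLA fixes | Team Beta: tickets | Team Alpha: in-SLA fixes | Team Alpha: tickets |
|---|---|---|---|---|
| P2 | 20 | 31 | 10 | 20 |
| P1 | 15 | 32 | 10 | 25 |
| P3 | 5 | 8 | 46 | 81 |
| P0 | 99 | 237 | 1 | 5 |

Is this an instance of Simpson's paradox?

Yes

P2: Team Beta 20/31 = 64.5%, Team Alpha 10/20 = 50.0% → Team Beta
P1: Team Beta 15/32 = 46.9%, Team Alpha 10/25 = 40.0% → Team Beta
P3: Team Beta 5/8 = 62.5%, Team Alpha 46/81 = 56.8% → Team Beta
P0: Team Beta 99/237 = 41.8%, Team Alpha 1/5 = 20.0% → Team Beta
Overall: Team Beta 139/308 = 45.1%, Team Alpha 67/131 = 51.1% → Team Alpha
Team Beta wins each ticket group but Team Alpha wins overall — the comparison reverses. Team Beta's tickets skew toward P0, which has a lower base rate.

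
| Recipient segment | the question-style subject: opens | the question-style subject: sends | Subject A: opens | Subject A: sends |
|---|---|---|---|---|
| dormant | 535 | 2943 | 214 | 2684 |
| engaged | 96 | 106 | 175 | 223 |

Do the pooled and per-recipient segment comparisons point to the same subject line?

Yes

Dormant: the question-style subject 535/2943 = 18.2%, Subject A 214/2684 = 8.0% → the question-style subject
Engaged: the question-style subject 96/106 = 90.6%, Subject A 175/223 = 78.5% → the question-style subject
Overall: the question-style subject 631/3049 = 20.7%, Subject A 389/2907 = 13.4% → the question-style subject
The question-style subject wins overall and in every recipient group — no reversal.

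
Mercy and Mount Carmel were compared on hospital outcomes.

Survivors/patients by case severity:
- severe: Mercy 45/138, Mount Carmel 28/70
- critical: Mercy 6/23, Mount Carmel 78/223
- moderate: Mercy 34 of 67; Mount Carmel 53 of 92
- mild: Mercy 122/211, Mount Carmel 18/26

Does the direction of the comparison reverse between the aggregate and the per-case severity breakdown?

Yes

Severe: Mercy 45/138 = 32.6%, Mount Carmel 28/70 = 40.0% → Mount Carmel
Critical: Mercy 6/23 = 26.1%, Mount Carmel 78/223 = 35.0% → Mount Carmel
Moderate: Mercy 34/67 = 50.7%, Mount Carmel 53/92 = 57.6% → Mount Carmel
Mild: Mercy 122/211 = 57.8%, Mount Carmel 18/26 = 69.2% → Mount Carmel
Overall: Mercy 207/439 = 47.2%, Mount Carmel 177/411 = 43.1% → Mercy
Mount Carmel wins each case group but Mercy wins overall — the comparison reverses. Mount Carmel's patients skew toward critical, which has a lower base rate.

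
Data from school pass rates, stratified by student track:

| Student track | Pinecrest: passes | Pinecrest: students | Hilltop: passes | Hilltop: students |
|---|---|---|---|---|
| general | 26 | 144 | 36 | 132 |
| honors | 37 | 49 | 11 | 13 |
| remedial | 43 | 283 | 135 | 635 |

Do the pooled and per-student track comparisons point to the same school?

General: Pinecrest 26/144 = 18.1%, Hilltop 36/132 = 27.3% → Hilltop
Honors: Pinecrest 37/49 = 75.5%, Hilltop 11/13 = 84.6% → Hilltop
Remedial: Pinecrest 43/283 = 15.2%, Hilltop 135/635 = 21.3% → Hilltop
Overall: Pinecrest 106/476 = 22.3%, Hilltop 182/780 = 23.3% → Hilltop
Hilltop wins overall and in every student group — no reversal.

Yes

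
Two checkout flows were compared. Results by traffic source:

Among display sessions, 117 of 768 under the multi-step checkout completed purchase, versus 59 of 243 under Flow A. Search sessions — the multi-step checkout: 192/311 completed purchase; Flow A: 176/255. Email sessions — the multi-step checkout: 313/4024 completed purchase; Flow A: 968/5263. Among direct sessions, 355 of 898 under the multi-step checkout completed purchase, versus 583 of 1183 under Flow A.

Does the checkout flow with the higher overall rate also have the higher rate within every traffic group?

Yes

Display: the multi-step checkout 117/768 = 15.2%, Flow A 59/243 = 24.3% → Flow A
Search: the multi-step checkout 192/311 = 61.7%, Flow A 176/255 = 69.0% → Flow A
Email: the multi-step checkout 313/4024 = 7.8%, Flow A 968/5263 = 18.4% → Flow A
Direct: the multi-step checkout 355/898 = 39.5%, Flow A 583/1183 = 49.3% → Flow A
Overall: the multi-step checkout 977/6001 = 16.3%, Flow A 1786/6944 = 25.7% → Flow A
Flow A wins overall and in every traffic group — no reversal.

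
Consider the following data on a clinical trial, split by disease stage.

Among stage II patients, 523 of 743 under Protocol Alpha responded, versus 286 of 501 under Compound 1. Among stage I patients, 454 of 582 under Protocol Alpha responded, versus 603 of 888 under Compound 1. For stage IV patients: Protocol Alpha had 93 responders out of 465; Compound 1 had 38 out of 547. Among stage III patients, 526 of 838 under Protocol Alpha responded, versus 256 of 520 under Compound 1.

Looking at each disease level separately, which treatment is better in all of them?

Stage II: Protocol Alpha 523/743 = 70.4%, Compound 1 286/501 = 57.1% → Protocol Alpha
Stage I: Protocol Alpha 454/582 = 78.0%, Compound 1 603/888 = 67.9% → Protocol Alpha
Stage IV: Protocol Alpha 93/465 = 20.0%, Compound 1 38/547 = 6.9% → Protocol Alpha
Stage III: Protocol Alpha 526/838 = 62.8%, Compound 1 256/520 = 49.2% → Protocol Alpha
Protocol Alpha has the higher rate in all 4 groups.

Protocol Alpha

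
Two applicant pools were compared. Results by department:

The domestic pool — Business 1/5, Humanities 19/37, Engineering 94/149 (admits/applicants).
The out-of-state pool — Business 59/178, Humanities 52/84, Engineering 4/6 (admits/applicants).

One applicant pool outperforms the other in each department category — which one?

the out-of-state pool

Business: the domestic pool 1/5 = 20.0%, the out-of-state pool 59/178 = 33.1% → the out-of-state pool
Humanities: the domestic pool 19/37 = 51.4%, the out-of-state pool 52/84 = 61.9% → the out-of-state pool
Engineering: the domestic pool 94/149 = 63.1%, the out-of-state pool 4/6 = 66.7% → the out-of-state pool
The out-of-state pool has the higher rate in all 3 groups.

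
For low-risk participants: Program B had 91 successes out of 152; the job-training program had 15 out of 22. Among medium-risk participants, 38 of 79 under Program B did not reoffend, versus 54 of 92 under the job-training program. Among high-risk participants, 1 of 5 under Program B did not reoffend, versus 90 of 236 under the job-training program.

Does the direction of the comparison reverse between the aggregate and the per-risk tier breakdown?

Yes

Low-risk: Program B 91/152 = 59.9%, the job-training program 15/22 = 68.2% → the job-training program
Medium-risk: Program B 38/79 = 48.1%, the job-training program 54/92 = 58.7% → the job-training program
High-risk: Program B 1/5 = 20.0%, the job-training program 90/236 = 38.1% → the job-training program
Overall: Program B 130/236 = 55.1%, the job-training program 159/350 = 45.4% → Program B
The job-training program wins each risk group but Program B wins overall — the comparison reverses. The job-training program's participants skew toward high-risk, which has a lower base rate.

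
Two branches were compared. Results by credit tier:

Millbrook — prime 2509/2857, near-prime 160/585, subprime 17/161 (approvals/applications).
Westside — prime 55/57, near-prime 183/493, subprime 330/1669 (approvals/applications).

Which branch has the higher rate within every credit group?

Prime: Millbrook 2509/2857 = 87.8%, Westside 55/57 = 96.5% → Westside
Near-prime: Millbrook 160/585 = 27.4%, Westside 183/493 = 37.1% → Westside
Subprime: Millbrook 17/161 = 10.6%, Westside 330/1669 = 19.8% → Westside
Westside has the higher rate in all 3 groups.

Westside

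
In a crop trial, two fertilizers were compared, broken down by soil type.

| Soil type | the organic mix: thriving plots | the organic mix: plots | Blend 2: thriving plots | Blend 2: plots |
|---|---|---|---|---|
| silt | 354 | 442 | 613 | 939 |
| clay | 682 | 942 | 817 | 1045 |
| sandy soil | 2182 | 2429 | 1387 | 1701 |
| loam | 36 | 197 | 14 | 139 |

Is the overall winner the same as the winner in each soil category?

Silt: the organic mix 354/442 = 80.1%, Blend 2 613/939 = 65.3% → the organic mix
Clay: the organic mix 682/942 = 72.4%, Blend 2 817/1045 = 78.2% → Blend 2
Sandy soil: the organic mix 2182/2429 = 89.8%, Blend 2 1387/1701 = 81.5% → the organic mix
Loam: the organic mix 36/197 = 18.3%, Blend 2 14/139 = 10.1% → the organic mix
Overall: the organic mix 3254/4010 = 81.1%, Blend 2 2831/3824 = 74.0% → the organic mix
Neither sweeps: the organic mix wins 3 of 4 groups, Blend 2 wins 1. The organic mix wins overall but not every group — no Simpson reversal.

No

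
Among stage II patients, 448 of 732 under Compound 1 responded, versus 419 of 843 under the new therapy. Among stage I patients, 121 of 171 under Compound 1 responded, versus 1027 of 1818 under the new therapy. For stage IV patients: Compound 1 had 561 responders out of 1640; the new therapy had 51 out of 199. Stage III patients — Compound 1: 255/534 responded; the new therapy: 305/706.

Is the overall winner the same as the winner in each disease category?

Stage II: Compound 1 448/732 = 61.2%, the new therapy 419/843 = 49.7% → Compound 1
Stage I: Compound 1 121/171 = 70.8%, the new therapy 1027/1818 = 56.5% → Compound 1
Stage IV: Compound 1 561/1640 = 34.2%, the new therapy 51/199 = 25.6% → Compound 1
Stage III: Compound 1 255/534 = 47.8%, the new therapy 305/706 = 43.2% → Compound 1
Overall: Compound 1 1385/3077 = 45.0%, the new therapy 1802/3566 = 50.5% → the new therapy
Compound 1 wins each disease group but the new therapy wins overall — the comparison reverses. Compound 1's patients skew toward stage IV, which has a lower base rate.

No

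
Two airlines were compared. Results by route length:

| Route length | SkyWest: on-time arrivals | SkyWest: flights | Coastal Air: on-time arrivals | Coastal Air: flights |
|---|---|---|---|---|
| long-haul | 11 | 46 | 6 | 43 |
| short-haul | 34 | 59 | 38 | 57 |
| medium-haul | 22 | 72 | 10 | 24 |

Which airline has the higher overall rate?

Coastal Air

Long-haul: SkyWest 11/46 = 23.9%, Coastal Air 6/43 = 14.0% → SkyWest
Short-haul: SkyWest 34/59 = 57.6%, Coastal Air 38/57 = 66.7% → Coastal Air
Medium-haul: SkyWest 22/72 = 30.6%, Coastal Air 10/24 = 41.7% → Coastal Air
Overall: SkyWest 67/177 = 37.9%, Coastal Air 54/124 = 43.5% → Coastal Air
(Neither sweeps every route group, but Coastal Air has the higher pooled rate.)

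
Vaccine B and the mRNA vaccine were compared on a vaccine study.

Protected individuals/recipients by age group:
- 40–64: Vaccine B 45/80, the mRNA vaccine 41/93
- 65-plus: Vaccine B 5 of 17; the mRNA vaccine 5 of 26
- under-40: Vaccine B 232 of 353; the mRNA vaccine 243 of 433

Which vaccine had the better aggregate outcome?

40–64: Vaccine B 45/80 = 56.2%, the mRNA vaccine 41/93 = 44.1% → Vaccine B
65-plus: Vaccine B 5/17 = 29.4%, the mRNA vaccine 5/26 = 19.2% → Vaccine B
Under-40: Vaccine B 232/353 = 65.7%, the mRNA vaccine 243/433 = 56.1% → Vaccine B
Overall: Vaccine B 282/450 = 62.7%, the mRNA vaccine 289/552 = 52.4% → Vaccine B

Vaccine B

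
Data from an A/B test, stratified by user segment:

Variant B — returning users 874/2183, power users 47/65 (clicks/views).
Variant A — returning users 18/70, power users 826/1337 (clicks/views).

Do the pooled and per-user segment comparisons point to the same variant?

Returning users: Variant B 874/2183 = 40.0%, Variant A 18/70 = 25.7% → Variant B
Power users: Variant B 47/65 = 72.3%, Variant A 826/1337 = 61.8% → Variant B
Overall: Variant B 921/2248 = 41.0%, Variant A 844/1407 = 60.0% → Variant A
Variant B wins each user group but Variant A wins overall — the comparison reverses. Variant B's views skew toward returning users, which has a lower base rate.

No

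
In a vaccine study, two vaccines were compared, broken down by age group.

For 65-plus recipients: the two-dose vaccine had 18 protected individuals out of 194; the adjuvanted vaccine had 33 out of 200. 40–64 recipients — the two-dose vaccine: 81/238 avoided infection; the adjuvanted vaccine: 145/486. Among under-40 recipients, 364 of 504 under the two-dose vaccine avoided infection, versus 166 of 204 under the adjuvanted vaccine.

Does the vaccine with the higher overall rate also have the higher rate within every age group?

No

65-plus: the two-dose vaccine 18/194 = 9.3%, the adjuvanted vaccine 33/200 = 16.5% → the adjuvanted vaccine
40–64: the two-dose vaccine 81/238 = 34.0%, the adjuvanted vaccine 145/486 = 29.8% → the two-dose vaccine
Under-40: the two-dose vaccine 364/504 = 72.2%, the adjuvanted vaccine 166/204 = 81.4% → the adjuvanted vaccine
Overall: the two-dose vaccine 463/936 = 49.5%, the adjuvanted vaccine 344/890 = 38.7% → the two-dose vaccine
Neither sweeps: the two-dose vaccine wins 1 of 3 groups, the adjuvanted vaccine wins 2. The two-dose vaccine wins overall but not every group — no Simpson reversal.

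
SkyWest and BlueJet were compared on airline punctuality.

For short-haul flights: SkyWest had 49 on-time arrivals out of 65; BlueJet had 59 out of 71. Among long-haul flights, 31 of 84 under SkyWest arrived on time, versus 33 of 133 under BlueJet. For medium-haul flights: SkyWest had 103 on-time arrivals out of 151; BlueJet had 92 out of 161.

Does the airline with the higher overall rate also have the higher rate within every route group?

No

Short-haul: SkyWest 49/65 = 75.4%, BlueJet 59/71 = 83.1% → BlueJet
Long-haul: SkyWest 31/84 = 36.9%, BlueJet 33/133 = 24.8% → SkyWest
Medium-haul: SkyWest 103/151 = 68.2%, BlueJet 92/161 = 57.1% → SkyWest
Overall: SkyWest 183/300 = 61.0%, BlueJet 184/365 = 50.4% → SkyWest
Neither sweeps: SkyWest wins 2 of 3 groups, BlueJet wins 1. SkyWest wins overall but not every group — no Simpson reversal.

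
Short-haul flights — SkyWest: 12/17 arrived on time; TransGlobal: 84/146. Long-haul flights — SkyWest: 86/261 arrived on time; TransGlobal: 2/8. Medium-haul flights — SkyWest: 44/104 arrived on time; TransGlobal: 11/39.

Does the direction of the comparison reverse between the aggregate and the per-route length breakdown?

Short-haul: SkyWest 12/17 = 70.6%, TransGlobal 84/146 = 57.5% → SkyWest
Long-haul: SkyWest 86/261 = 33.0%, TransGlobal 2/8 = 25.0% → SkyWest
Medium-haul: SkyWest 44/104 = 42.3%, TransGlobal 11/39 = 28.2% → SkyWest
Overall: SkyWest 142/382 = 37.2%, TransGlobal 97/193 = 50.3% → TransGlobal
SkyWest wins each route group but TransGlobal wins overall — the comparison reverses. SkyWest's flights skew toward long-haul, which has a lower base rate.

Yes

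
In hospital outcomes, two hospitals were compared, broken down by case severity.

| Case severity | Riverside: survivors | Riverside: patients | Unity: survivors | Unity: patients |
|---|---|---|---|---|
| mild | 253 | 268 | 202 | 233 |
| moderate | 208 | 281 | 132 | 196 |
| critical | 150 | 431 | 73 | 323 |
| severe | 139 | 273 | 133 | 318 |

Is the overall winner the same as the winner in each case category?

Mild: Riverside 253/268 = 94.4%, Unity 202/233 = 86.7% → Riverside
Moderate: Riverside 208/281 = 74.0%, Unity 132/196 = 67.3% → Riverside
Critical: Riverside 150/431 = 34.8%, Unity 73/323 = 22.6% → Riverside
Severe: Riverside 139/273 = 50.9%, Unity 133/318 = 41.8% → Riverside
Overall: Riverside 750/1253 = 59.9%, Unity 540/1070 = 50.5% → Riverside
Riverside wins overall and in every case group — no reversal.

Yes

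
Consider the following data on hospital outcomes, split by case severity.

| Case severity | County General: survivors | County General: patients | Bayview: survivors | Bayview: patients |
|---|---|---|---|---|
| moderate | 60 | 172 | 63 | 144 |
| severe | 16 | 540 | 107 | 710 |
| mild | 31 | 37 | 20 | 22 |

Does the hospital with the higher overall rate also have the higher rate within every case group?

Yes

Moderate: County General 60/172 = 34.9%, Bayview 63/144 = 43.8% → Bayview
Severe: County General 16/540 = 3.0%, Bayview 107/710 = 15.1% → Bayview
Mild: County General 31/37 = 83.8%, Bayview 20/22 = 90.9% → Bayview
Overall: County General 107/749 = 14.3%, Bayview 190/876 = 21.7% → Bayview
Bayview wins overall and in every case group — no reversal.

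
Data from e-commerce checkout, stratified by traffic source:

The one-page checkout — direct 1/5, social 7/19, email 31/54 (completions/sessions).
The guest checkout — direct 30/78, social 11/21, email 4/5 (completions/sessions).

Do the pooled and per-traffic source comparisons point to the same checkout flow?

No

Direct: the one-page checkout 1/5 = 20.0%, the guest checkout 30/78 = 38.5% → the guest checkout
Social: the one-page checkout 7/19 = 36.8%, the guest checkout 11/21 = 52.4% → the guest checkout
Email: the one-page checkout 31/54 = 57.4%, the guest checkout 4/5 = 80.0% → the guest checkout
Overall: the one-page checkout 39/78 = 50.0%, the guest checkout 45/104 = 43.3% → the one-page checkout
The guest checkout wins each traffic group but the one-page checkout wins overall — the comparison reverses. The guest checkout's sessions skew toward direct, which has a lower base rate.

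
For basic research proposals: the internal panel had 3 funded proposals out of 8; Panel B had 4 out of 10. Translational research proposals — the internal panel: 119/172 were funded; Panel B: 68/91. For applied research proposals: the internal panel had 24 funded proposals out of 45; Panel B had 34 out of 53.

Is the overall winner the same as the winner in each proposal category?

Basic research: the internal panel 3/8 = 37.5%, Panel B 4/10 = 40.0% → Panel B
Translational research: the internal panel 119/172 = 69.2%, Panel B 68/91 = 74.7% → Panel B
Applied research: the internal panel 24/45 = 53.3%, Panel B 34/53 = 64.2% → Panel B
Overall: the internal panel 146/225 = 64.9%, Panel B 106/154 = 68.8% → Panel B
Panel B wins overall and in every proposal group — no reversal.

Yes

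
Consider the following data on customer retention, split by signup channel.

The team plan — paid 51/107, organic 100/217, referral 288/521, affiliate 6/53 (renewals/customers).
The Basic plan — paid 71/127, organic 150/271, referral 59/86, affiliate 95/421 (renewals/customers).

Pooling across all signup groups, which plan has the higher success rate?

Paid: the team plan 51/107 = 47.7%, the Basic plan 71/127 = 55.9% → the Basic plan
Organic: the team plan 100/217 = 46.1%, the Basic plan 150/271 = 55.4% → the Basic plan
Referral: the team plan 288/521 = 55.3%, the Basic plan 59/86 = 68.6% → the Basic plan
Affiliate: the team plan 6/53 = 11.3%, the Basic plan 95/421 = 22.6% → the Basic plan
Overall: the team plan 445/898 = 49.6%, the Basic plan 375/905 = 41.4% → the team plan
(The Basic plan wins every signup group but the team plan wins overall — the Basic plan's customers skew toward the low-rate affiliate group.)

the team plan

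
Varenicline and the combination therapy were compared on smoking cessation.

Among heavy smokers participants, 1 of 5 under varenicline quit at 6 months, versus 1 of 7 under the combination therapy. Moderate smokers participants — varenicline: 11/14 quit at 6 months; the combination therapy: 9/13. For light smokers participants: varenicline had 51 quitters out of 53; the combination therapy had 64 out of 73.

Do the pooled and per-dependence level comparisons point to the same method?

Yes

Heavy smokers: varenicline 1/5 = 20.0%, the combination therapy 1/7 = 14.3% → varenicline
Moderate smokers: varenicline 11/14 = 78.6%, the combination therapy 9/13 = 69.2% → varenicline
Light smokers: varenicline 51/53 = 96.2%, the combination therapy 64/73 = 87.7% → varenicline
Overall: varenicline 63/72 = 87.5%, the combination therapy 74/93 = 79.6% → varenicline
Varenicline wins overall and in every dependence group — no reversal.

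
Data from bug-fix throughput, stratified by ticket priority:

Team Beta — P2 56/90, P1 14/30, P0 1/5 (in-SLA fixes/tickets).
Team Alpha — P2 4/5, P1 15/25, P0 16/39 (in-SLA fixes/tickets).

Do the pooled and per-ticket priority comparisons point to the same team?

No

P2: Team Beta 56/90 = 62.2%, Team Alpha 4/5 = 80.0% → Team Alpha
P1: Team Beta 14/30 = 46.7%, Team Alpha 15/25 = 60.0% → Team Alpha
P0: Team Beta 1/5 = 20.0%, Team Alpha 16/39 = 41.0% → Team Alpha
Overall: Team Beta 71/125 = 56.8%, Team Alpha 35/69 = 50.7% → Team Beta
Team Alpha wins each ticket group but Team Beta wins overall — the comparison reverses. Team Alpha's tickets skew toward P0, which has a lower base rate.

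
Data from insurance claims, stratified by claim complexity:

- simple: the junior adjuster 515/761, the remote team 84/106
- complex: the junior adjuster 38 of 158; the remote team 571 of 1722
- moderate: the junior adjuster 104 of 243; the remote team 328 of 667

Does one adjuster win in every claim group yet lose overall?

Yes

Simple: the junior adjuster 515/761 = 67.7%, the remote team 84/106 = 79.2% → the remote team
Complex: the junior adjuster 38/158 = 24.1%, the remote team 571/1722 = 33.2% → the remote team
Moderate: the junior adjuster 104/243 = 42.8%, the remote team 328/667 = 49.2% → the remote team
Overall: the junior adjuster 657/1162 = 56.5%, the remote team 983/2495 = 39.4% → the junior adjuster
The remote team wins each claim group but the junior adjuster wins overall — the comparison reverses. The remote team's claims skew toward complex, which has a lower base rate.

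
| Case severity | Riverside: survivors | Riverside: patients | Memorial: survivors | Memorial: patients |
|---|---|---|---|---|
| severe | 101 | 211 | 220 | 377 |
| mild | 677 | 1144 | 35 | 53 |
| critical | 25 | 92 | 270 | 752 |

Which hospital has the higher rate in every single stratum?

Memorial

Severe: Riverside 101/211 = 47.9%, Memorial 220/377 = 58.4% → Memorial
Mild: Riverside 677/1144 = 59.2%, Memorial 35/53 = 66.0% → Memorial
Critical: Riverside 25/92 = 27.2%, Memorial 270/752 = 35.9% → Memorial
Memorial has the higher rate in all 3 groups.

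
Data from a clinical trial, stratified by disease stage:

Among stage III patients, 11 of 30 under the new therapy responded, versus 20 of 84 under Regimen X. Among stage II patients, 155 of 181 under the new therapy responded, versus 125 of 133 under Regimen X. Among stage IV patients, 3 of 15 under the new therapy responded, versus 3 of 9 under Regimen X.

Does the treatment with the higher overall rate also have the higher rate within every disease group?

No

Stage III: the new therapy 11/30 = 36.7%, Regimen X 20/84 = 23.8% → the new therapy
Stage II: the new therapy 155/181 = 85.6%, Regimen X 125/133 = 94.0% → Regimen X
Stage IV: the new therapy 3/15 = 20.0%, Regimen X 3/9 = 33.3% → Regimen X
Overall: the new therapy 169/226 = 74.8%, Regimen X 148/226 = 65.5% → the new therapy
Neither sweeps: the new therapy wins 1 of 3 groups, Regimen X wins 2. The new therapy wins overall but not every group — no Simpson reversal.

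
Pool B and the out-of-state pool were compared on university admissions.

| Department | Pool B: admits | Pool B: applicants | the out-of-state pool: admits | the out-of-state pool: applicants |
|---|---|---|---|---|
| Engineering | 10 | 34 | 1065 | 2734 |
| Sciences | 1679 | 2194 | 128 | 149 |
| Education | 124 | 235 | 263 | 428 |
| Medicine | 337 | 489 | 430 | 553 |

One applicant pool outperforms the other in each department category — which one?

Engineering: Pool B 10/34 = 29.4%, the out-of-state pool 1065/2734 = 39.0% → the out-of-state pool
Sciences: Pool B 1679/2194 = 76.5%, the out-of-state pool 128/149 = 85.9% → the out-of-state pool
Education: Pool B 124/235 = 52.8%, the out-of-state pool 263/428 = 61.4% → the out-of-state pool
Medicine: Pool B 337/489 = 68.9%, the out-of-state pool 430/553 = 77.8% → the out-of-state pool
The out-of-state pool has the higher rate in all 4 groups.

the out-of-state pool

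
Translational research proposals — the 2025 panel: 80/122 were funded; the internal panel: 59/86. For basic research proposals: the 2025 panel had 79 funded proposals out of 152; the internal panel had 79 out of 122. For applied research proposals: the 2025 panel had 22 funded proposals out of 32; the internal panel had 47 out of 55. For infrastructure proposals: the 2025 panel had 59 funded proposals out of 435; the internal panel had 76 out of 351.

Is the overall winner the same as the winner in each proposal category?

Translational research: the 2025 panel 80/122 = 65.6%, the internal panel 59/86 = 68.6% → the internal panel
Basic research: the 2025 panel 79/152 = 52.0%, the internal panel 79/122 = 64.8% → the internal panel
Applied research: the 2025 panel 22/32 = 68.8%, the internal panel 47/55 = 85.5% → the internal panel
Infrastructure: the 2025 panel 59/435 = 13.6%, the internal panel 76/351 = 21.7% → the internal panel
Overall: the 2025 panel 240/741 = 32.4%, the internal panel 261/614 = 42.5% → the internal panel
The internal panel wins overall and in every proposal group — no reversal.

Yes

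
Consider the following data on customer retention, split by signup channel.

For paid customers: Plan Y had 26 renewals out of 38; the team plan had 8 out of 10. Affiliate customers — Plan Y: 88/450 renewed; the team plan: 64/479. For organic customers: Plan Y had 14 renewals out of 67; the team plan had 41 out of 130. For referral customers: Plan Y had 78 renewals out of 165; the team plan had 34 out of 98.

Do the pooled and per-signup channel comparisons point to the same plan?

No

Paid: Plan Y 26/38 = 68.4%, the team plan 8/10 = 80.0% → the team plan
Affiliate: Plan Y 88/450 = 19.6%, the team plan 64/479 = 13.4% → Plan Y
Organic: Plan Y 14/67 = 20.9%, the team plan 41/130 = 31.5% → the team plan
Referral: Plan Y 78/165 = 47.3%, the team plan 34/98 = 34.7% → Plan Y
Overall: Plan Y 206/720 = 28.6%, the team plan 147/717 = 20.5% → Plan Y
Neither sweeps: Plan Y wins 2 of 4 groups, the team plan wins 2. Plan Y wins overall but not every group — no Simpson reversal.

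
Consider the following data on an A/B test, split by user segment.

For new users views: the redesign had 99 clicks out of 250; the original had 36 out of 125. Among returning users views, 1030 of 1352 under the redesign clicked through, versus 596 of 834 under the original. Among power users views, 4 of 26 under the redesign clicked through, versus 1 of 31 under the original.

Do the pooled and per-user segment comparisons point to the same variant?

Yes

New users: the redesign 99/250 = 39.6%, the original 36/125 = 28.8% → the redesign
Returning users: the redesign 1030/1352 = 76.2%, the original 596/834 = 71.5% → the redesign
Power users: the redesign 4/26 = 15.4%, the original 1/31 = 3.2% → the redesign
Overall: the redesign 1133/1628 = 69.6%, the original 633/990 = 63.9% → the redesign
The redesign wins overall and in every user group — no reversal.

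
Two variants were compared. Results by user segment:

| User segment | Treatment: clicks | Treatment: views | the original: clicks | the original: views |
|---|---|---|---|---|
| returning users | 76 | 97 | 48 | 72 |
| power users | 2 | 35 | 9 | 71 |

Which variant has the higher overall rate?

Returning users: Treatment 76/97 = 78.4%, the original 48/72 = 66.7% → Treatment
Power users: Treatment 2/35 = 5.7%, the original 9/71 = 12.7% → the original
Overall: Treatment 78/132 = 59.1%, the original 57/143 = 39.9% → Treatment
(Neither sweeps every user group, but Treatment has the higher pooled rate.)

Treatment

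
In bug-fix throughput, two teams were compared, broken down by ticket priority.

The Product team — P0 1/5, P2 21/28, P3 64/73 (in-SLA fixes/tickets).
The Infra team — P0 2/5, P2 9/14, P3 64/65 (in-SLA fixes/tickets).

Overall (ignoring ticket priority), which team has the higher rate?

the Infra team

P0: the Product team 1/5 = 20.0%, the Infra team 2/5 = 40.0% → the Infra team
P2: the Product team 21/28 = 75.0%, the Infra team 9/14 = 64.3% → the Product team
P3: the Product team 64/73 = 87.7%, the Infra team 64/65 = 98.5% → the Infra team
Overall: the Product team 86/106 = 81.1%, the Infra team 75/84 = 89.3% → the Infra team
(Neither sweeps every ticket group, but the Infra team has the higher pooled rate.)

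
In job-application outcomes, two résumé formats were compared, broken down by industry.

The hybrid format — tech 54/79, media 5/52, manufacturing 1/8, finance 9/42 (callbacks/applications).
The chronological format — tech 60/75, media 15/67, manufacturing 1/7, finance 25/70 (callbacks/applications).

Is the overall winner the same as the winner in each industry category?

Yes

Tech: the hybrid format 54/79 = 68.4%, the chronological format 60/75 = 80.0% → the chronological format
Media: the hybrid format 5/52 = 9.6%, the chronological format 15/67 = 22.4% → the chronological format
Manufacturing: the hybrid format 1/8 = 12.5%, the chronological format 1/7 = 14.3% → the chronological format
Finance: the hybrid format 9/42 = 21.4%, the chronological format 25/70 = 35.7% → the chronological format
Overall: the hybrid format 69/181 = 38.1%, the chronological format 101/219 = 46.1% → the chronological format
The chronological format wins overall and in every industry group — no reversal.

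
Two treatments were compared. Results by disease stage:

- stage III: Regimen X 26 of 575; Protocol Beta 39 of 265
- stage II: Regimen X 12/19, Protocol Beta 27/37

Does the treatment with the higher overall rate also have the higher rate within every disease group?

Yes

Stage III: Regimen X 26/575 = 4.5%, Protocol Beta 39/265 = 14.7% → Protocol Beta
Stage II: Regimen X 12/19 = 63.2%, Protocol Beta 27/37 = 73.0% → Protocol Beta
Overall: Regimen X 38/594 = 6.4%, Protocol Beta 66/302 = 21.9% → Protocol Beta
Protocol Beta wins overall and in every disease group — no reversal.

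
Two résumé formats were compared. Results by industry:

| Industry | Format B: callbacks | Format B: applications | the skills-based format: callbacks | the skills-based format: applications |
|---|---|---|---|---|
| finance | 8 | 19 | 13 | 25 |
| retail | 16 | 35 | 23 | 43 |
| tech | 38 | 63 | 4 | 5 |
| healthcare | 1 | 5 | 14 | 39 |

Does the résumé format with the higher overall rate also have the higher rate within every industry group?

Finance: Format B 8/19 = 42.1%, the skills-based format 13/25 = 52.0% → the skills-based format
Retail: Format B 16/35 = 45.7%, the skills-based format 23/43 = 53.5% → the skills-based format
Tech: Format B 38/63 = 60.3%, the skills-based format 4/5 = 80.0% → the skills-based format
Healthcare: Format B 1/5 = 20.0%, the skills-based format 14/39 = 35.9% → the skills-based format
Overall: Format B 63/122 = 51.6%, the skills-based format 54/112 = 48.2% → Format B
The skills-based format wins each industry group but Format B wins overall — the comparison reverses. The skills-based format's applications skew toward healthcare, which has a lower base rate.

No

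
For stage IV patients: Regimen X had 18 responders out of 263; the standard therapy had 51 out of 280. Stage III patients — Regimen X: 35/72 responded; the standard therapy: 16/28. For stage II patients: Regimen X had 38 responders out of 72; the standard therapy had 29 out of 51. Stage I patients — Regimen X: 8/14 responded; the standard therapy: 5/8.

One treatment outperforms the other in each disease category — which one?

the standard therapy

Stage IV: Regimen X 18/263 = 6.8%, the standard therapy 51/280 = 18.2% → the standard therapy
Stage III: Regimen X 35/72 = 48.6%, the standard therapy 16/28 = 57.1% → the standard therapy
Stage II: Regimen X 38/72 = 52.8%, the standard therapy 29/51 = 56.9% → the standard therapy
Stage I: Regimen X 8/14 = 57.1%, the standard therapy 5/8 = 62.5% → the standard therapy
The standard therapy has the higher rate in all 4 groups.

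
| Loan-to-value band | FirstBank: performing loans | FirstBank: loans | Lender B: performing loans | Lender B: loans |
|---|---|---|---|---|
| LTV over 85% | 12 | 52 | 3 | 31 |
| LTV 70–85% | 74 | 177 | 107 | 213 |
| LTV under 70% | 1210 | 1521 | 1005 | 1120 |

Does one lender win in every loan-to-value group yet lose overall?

LTV over 85%: FirstBank 12/52 = 23.1%, Lender B 3/31 = 9.7% → FirstBank
LTV 70–85%: FirstBank 74/177 = 41.8%, Lender B 107/213 = 50.2% → Lender B
LTV under 70%: FirstBank 1210/1521 = 79.6%, Lender B 1005/1120 = 89.7% → Lender B
Overall: FirstBank 1296/1750 = 74.1%, Lender B 1115/1364 = 81.7% → Lender B
Neither sweeps: FirstBank wins 1 of 3 groups, Lender B wins 2. Lender B wins overall but not every group — no Simpson reversal.

No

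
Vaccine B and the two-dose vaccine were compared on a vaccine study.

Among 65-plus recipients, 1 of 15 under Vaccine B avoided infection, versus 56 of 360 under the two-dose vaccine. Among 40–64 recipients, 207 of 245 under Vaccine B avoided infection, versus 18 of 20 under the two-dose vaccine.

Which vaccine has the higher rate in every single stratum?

the two-dose vaccine

65-plus: Vaccine B 1/15 = 6.7%, the two-dose vaccine 56/360 = 15.6% → the two-dose vaccine
40–64: Vaccine B 207/245 = 84.5%, the two-dose vaccine 18/20 = 90.0% → the two-dose vaccine
The two-dose vaccine has the higher rate in both groups.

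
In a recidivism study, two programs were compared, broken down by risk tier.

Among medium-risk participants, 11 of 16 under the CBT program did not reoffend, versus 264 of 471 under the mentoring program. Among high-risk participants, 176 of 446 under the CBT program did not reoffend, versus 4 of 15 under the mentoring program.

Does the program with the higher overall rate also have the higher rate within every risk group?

Medium-risk: the CBT program 11/16 = 68.8%, the mentoring program 264/471 = 56.1% → the CBT program
High-risk: the CBT program 176/446 = 39.5%, the mentoring program 4/15 = 26.7% → the CBT program
Overall: the CBT program 187/462 = 40.5%, the mentoring program 268/486 = 55.1% → the mentoring program
The CBT program wins each risk group but the mentoring program wins overall — the comparison reverses. The CBT program's participants skew toward high-risk, which has a lower base rate.

No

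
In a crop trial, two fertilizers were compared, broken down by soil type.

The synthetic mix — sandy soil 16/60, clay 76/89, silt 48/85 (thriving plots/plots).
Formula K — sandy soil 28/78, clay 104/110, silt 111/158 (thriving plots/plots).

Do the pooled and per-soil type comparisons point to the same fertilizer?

Yes

Sandy soil: the synthetic mix 16/60 = 26.7%, Formula K 28/78 = 35.9% → Formula K
Clay: the synthetic mix 76/89 = 85.4%, Formula K 104/110 = 94.5% → Formula K
Silt: the synthetic mix 48/85 = 56.5%, Formula K 111/158 = 70.3% → Formula K
Overall: the synthetic mix 140/234 = 59.8%, Formula K 243/346 = 70.2% → Formula K
Formula K wins overall and in every soil group — no reversal.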